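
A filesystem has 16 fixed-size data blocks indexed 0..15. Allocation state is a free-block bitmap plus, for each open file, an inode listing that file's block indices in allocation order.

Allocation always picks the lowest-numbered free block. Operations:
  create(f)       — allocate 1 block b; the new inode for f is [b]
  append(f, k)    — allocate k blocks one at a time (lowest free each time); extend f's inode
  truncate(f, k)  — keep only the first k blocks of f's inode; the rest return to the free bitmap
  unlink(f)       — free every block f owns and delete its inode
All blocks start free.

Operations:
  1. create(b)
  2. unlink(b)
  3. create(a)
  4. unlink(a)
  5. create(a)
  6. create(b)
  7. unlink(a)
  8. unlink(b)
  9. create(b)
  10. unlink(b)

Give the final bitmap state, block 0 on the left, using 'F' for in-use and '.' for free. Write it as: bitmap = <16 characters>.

[1] create(b) — b=0 (map F...............)
[2] unlink(b) —  (map ................)
[3] create(a) — a=0 (map F...............)
[4] unlink(a) —  (map ................)
[5] create(a) — a=0 (map F...............)
[6] create(b) — a=0 b=1 (map FF..............)
[7] unlink(a) — b=1 (map .F..............)
[8] unlink(b) —  (map ................)
[9] create(b) — b=0 (map F...............)
[10] unlink(b) —  (map ................)

bitmap = ................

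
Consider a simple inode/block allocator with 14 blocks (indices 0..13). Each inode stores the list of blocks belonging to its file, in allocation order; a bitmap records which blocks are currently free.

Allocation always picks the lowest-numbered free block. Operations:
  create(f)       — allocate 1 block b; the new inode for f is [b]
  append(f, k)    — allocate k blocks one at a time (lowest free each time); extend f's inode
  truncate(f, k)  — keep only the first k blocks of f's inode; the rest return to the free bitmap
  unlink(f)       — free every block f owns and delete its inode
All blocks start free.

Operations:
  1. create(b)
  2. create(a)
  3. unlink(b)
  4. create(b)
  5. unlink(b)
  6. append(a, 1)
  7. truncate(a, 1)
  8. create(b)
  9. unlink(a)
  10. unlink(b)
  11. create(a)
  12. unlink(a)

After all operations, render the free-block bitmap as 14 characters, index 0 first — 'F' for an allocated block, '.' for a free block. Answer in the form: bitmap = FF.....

  1. create(b)  ⇒  F.............  {b→[0]}
  2. create(a)  ⇒  FF............  {a→[1]; b→[0]}
  3. unlink(b)  ⇒  .F............  {a→[1]}
  4. create(b)  ⇒  FF............  {a→[1]; b→[0]}
  5. unlink(b)  ⇒  .F............  {a→[1]}
  6. append(a, 1)  ⇒  FF............  {a→[1, 0]}
  7. truncate(a, 1)  ⇒  .F............  {a→[1]}
  8. create(b)  ⇒  FF............  {a→[1]; b→[0]}
  9. unlink(a)  ⇒  F.............  {b→[0]}
  10. unlink(b)  ⇒  ..............  {}
  11. create(a)  ⇒  F.............  {a→[0]}
  12. unlink(a)  ⇒  ..............  {}

bitmap = ..............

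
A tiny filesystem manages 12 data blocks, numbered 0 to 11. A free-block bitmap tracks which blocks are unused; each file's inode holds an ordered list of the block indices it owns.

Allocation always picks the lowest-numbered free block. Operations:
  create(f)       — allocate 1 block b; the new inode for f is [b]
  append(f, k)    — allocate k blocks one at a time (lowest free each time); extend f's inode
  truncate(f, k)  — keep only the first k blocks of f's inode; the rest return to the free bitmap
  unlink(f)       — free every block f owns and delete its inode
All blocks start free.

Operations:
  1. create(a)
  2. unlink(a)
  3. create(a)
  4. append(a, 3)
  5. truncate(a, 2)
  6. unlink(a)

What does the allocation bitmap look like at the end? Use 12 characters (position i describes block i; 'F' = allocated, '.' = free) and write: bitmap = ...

bitmap = ............

  1. create(a)  ⇒  F...........  {a→[0]}
  2. unlink(a)  ⇒  ............  {}
  3. create(a)  ⇒  F...........  {a→[0]}
  4. append(a, 3)  ⇒  FFFF........  {a→[0, 1, 2, 3]}
  5. truncate(a, 2)  ⇒  FF..........  {a→[0, 1]}
  6. unlink(a)  ⇒  ............  {}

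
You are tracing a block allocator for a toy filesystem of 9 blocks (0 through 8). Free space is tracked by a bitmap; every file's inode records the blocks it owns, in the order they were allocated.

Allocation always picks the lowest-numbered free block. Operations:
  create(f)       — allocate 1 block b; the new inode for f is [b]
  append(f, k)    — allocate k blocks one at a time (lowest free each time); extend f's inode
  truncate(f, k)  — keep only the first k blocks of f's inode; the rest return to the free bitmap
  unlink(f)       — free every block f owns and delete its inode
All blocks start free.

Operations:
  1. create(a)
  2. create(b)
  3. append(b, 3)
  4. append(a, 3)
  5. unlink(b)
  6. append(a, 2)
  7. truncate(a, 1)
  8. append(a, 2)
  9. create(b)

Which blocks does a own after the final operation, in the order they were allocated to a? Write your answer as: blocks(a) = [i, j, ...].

[1] create(a) — a=0 (map F........)
[2] create(b) — a=0 b=1 (map FF.......)
[3] append(b, 3) — a=0 b=1,2,3,4 (map FFFFF....)
[4] append(a, 3) — a=0,5,6,7 b=1,2,3,4 (map FFFFFFFF.)
[5] unlink(b) — a=0,5,6,7 (map F....FFF.)
[6] append(a, 2) — a=0,5,6,7,1,2 (map FFF..FFF.)
[7] truncate(a, 1) — a=0 (map F........)
[8] append(a, 2) — a=0,1,2 (map FFF......)
[9] create(b) — a=0,1,2 b=3 (map FFFF.....)

blocks(a) = [0, 1, 2]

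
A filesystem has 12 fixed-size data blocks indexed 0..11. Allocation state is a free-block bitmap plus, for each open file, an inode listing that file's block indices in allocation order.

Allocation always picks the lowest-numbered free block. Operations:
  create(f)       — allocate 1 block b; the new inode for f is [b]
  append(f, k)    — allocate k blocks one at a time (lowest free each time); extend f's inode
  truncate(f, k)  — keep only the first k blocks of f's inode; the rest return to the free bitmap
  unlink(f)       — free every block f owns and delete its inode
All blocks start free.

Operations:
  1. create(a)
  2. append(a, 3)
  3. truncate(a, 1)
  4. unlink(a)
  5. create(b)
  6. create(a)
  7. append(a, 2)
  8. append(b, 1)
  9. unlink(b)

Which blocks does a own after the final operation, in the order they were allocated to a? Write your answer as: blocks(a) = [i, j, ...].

blocks(a) = [1, 2, 3]

create(a): bitmap=F........... | a=[0]
append(a, 3): bitmap=FFFF........ | a=[0, 1, 2, 3]
truncate(a, 1): bitmap=F........... | a=[0]
unlink(a): bitmap=............ | 
create(b): bitmap=F........... | b=[0]
create(a): bitmap=FF.......... | a=[1] b=[0]
append(a, 2): bitmap=FFFF........ | a=[1, 2, 3] b=[0]
append(b, 1): bitmap=FFFFF....... | a=[1, 2, 3] b=[0, 4]
unlink(b): bitmap=.FFF........ | a=[1, 2, 3]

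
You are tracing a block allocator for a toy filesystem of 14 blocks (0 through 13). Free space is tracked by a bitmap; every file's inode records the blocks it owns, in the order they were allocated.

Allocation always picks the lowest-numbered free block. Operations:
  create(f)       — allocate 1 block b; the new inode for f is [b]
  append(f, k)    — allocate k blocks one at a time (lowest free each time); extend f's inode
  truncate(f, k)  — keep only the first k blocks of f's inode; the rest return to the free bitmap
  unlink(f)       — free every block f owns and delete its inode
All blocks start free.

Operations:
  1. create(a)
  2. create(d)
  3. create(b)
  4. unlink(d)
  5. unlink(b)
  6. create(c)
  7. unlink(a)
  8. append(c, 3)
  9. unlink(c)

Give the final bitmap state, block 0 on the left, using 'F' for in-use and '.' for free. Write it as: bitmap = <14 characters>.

bitmap = ..............

[1] create(a) — a=0 (map F.............)
[2] create(d) — a=0 d=1 (map FF............)
[3] create(b) — a=0 b=2 d=1 (map FFF...........)
[4] unlink(d) — a=0 b=2 (map F.F...........)
[5] unlink(b) — a=0 (map F.............)
[6] create(c) — a=0 c=1 (map FF............)
[7] unlink(a) — c=1 (map .F............)
[8] append(c, 3) — c=1,0,2,3 (map FFFF..........)
[9] unlink(c) —  (map ..............)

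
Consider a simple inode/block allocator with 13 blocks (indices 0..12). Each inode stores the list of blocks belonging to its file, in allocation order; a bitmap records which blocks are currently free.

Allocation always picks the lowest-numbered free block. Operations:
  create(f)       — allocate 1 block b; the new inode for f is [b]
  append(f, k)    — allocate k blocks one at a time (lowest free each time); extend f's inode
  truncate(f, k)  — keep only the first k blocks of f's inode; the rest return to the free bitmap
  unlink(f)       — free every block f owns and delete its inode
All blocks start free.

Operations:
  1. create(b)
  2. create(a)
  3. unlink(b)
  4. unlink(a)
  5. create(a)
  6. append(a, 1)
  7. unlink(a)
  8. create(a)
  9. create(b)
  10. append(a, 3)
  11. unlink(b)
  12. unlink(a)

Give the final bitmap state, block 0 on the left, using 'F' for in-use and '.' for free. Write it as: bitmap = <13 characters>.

after create(b) → b:[0]  free=[F............]
after create(a) → a:[1], b:[0]  free=[FF...........]
after unlink(b) → a:[1]  free=[.F...........]
after unlink(a) →   free=[.............]
after create(a) → a:[0]  free=[F............]
after append(a, 1) → a:[0, 1]  free=[FF...........]
after unlink(a) →   free=[.............]
after create(a) → a:[0]  free=[F............]
after create(b) → a:[0], b:[1]  free=[FF...........]
after append(a, 3) → a:[0, 2, 3, 4], b:[1]  free=[FFFFF........]
after unlink(b) → a:[0, 2, 3, 4]  free=[F.FFF........]
after unlink(a) →   free=[.............]

bitmap = .............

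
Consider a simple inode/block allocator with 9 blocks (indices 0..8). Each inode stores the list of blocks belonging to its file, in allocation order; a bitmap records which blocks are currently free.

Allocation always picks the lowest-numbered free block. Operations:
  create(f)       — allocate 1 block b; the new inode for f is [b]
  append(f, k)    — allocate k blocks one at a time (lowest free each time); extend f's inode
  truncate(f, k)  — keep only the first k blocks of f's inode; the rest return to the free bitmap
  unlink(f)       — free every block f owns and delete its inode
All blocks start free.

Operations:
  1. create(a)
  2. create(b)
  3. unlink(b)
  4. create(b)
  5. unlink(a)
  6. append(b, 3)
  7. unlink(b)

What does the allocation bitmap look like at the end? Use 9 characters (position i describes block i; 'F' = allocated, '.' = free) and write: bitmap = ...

bitmap = .........

  1. create(a)  ⇒  F........  {a→[0]}
  2. create(b)  ⇒  FF.......  {a→[0]; b→[1]}
  3. unlink(b)  ⇒  F........  {a→[0]}
  4. create(b)  ⇒  FF.......  {a→[0]; b→[1]}
  5. unlink(a)  ⇒  .F.......  {b→[1]}
  6. append(b, 3)  ⇒  FFFF.....  {b→[1, 0, 2, 3]}
  7. unlink(b)  ⇒  .........  {}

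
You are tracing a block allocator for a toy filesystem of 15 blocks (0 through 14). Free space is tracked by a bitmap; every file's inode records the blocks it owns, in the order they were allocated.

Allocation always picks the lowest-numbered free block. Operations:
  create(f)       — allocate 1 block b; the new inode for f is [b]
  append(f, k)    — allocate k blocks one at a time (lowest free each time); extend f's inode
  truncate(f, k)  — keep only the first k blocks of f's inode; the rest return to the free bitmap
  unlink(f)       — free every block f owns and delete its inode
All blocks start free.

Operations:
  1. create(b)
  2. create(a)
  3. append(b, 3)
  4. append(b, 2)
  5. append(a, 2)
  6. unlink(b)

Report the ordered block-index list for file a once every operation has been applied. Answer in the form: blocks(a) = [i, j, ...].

blocks(a) = [1, 7, 8]

create(b): bitmap=F.............. | b=[0]
create(a): bitmap=FF............. | a=[1] b=[0]
append(b, 3): bitmap=FFFFF.......... | a=[1] b=[0, 2, 3, 4]
append(b, 2): bitmap=FFFFFFF........ | a=[1] b=[0, 2, 3, 4, 5, 6]
append(a, 2): bitmap=FFFFFFFFF...... | a=[1, 7, 8] b=[0, 2, 3, 4, 5, 6]
unlink(b): bitmap=.F.....FF...... | a=[1, 7, 8]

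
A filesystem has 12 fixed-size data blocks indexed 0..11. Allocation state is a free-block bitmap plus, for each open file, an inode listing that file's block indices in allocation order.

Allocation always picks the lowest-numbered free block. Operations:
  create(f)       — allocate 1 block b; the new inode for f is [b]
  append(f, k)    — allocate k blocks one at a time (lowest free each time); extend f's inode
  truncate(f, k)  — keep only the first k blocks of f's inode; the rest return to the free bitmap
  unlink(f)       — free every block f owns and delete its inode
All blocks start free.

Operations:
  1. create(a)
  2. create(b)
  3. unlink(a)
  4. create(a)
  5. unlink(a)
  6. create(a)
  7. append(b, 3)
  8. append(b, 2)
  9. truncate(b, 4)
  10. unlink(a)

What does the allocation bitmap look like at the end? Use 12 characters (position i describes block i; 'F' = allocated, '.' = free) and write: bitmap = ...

[1] create(a) — a=0 (map F...........)
[2] create(b) — a=0 b=1 (map FF..........)
[3] unlink(a) — b=1 (map .F..........)
[4] create(a) — a=0 b=1 (map FF..........)
[5] unlink(a) — b=1 (map .F..........)
[6] create(a) — a=0 b=1 (map FF..........)
[7] append(b, 3) — a=0 b=1,2,3,4 (map FFFFF.......)
[8] append(b, 2) — a=0 b=1,2,3,4,5,6 (map FFFFFFF.....)
[9] truncate(b, 4) — a=0 b=1,2,3,4 (map FFFFF.......)
[10] unlink(a) — b=1,2,3,4 (map .FFFF.......)

bitmap = .FFFF.......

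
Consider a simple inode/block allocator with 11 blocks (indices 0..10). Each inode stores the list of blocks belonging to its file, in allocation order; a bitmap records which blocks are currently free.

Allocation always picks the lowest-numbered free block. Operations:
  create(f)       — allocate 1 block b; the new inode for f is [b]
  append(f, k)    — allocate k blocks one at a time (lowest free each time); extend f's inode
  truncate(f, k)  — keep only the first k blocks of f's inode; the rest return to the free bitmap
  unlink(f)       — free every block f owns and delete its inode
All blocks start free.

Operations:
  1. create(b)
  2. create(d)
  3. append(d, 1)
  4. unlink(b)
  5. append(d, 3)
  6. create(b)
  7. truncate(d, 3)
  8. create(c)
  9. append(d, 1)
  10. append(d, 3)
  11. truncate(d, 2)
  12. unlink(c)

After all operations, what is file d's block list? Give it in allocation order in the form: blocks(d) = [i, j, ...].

blocks(d) = [1, 2]

  1. create(b)  ⇒  F..........  {b→[0]}
  2. create(d)  ⇒  FF.........  {b→[0]; d→[1]}
  3. append(d, 1)  ⇒  FFF........  {b→[0]; d→[1, 2]}
  4. unlink(b)  ⇒  .FF........  {d→[1, 2]}
  5. append(d, 3)  ⇒  FFFFF......  {d→[1, 2, 0, 3, 4]}
  6. create(b)  ⇒  FFFFFF.....  {b→[5]; d→[1, 2, 0, 3, 4]}
  7. truncate(d, 3)  ⇒  FFF..F.....  {b→[5]; d→[1, 2, 0]}
  8. create(c)  ⇒  FFFF.F.....  {b→[5]; c→[3]; d→[1, 2, 0]}
  9. append(d, 1)  ⇒  FFFFFF.....  {b→[5]; c→[3]; d→[1, 2, 0, 4]}
  10. append(d, 3)  ⇒  FFFFFFFFF..  {b→[5]; c→[3]; d→[1, 2, 0, 4, 6, 7, 8]}
  11. truncate(d, 2)  ⇒  .FFF.F.....  {b→[5]; c→[3]; d→[1, 2]}
  12. unlink(c)  ⇒  .FF..F.....  {b→[5]; d→[1, 2]}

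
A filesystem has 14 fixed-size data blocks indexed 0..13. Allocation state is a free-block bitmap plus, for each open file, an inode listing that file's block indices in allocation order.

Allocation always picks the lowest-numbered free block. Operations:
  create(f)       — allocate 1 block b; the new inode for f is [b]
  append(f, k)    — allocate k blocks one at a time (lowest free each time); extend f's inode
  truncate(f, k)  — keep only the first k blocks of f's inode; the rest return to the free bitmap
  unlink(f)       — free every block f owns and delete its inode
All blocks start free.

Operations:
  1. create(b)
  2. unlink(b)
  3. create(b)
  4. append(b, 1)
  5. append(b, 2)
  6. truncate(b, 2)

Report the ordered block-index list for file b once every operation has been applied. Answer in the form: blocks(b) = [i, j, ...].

blocks(b) = [0, 1]

after create(b) → b:[0]  free=[F.............]
after unlink(b) →   free=[..............]
after create(b) → b:[0]  free=[F.............]
after append(b, 1) → b:[0, 1]  free=[FF............]
after append(b, 2) → b:[0, 1, 2, 3]  free=[FFFF..........]
after truncate(b, 2) → b:[0, 1]  free=[FF............]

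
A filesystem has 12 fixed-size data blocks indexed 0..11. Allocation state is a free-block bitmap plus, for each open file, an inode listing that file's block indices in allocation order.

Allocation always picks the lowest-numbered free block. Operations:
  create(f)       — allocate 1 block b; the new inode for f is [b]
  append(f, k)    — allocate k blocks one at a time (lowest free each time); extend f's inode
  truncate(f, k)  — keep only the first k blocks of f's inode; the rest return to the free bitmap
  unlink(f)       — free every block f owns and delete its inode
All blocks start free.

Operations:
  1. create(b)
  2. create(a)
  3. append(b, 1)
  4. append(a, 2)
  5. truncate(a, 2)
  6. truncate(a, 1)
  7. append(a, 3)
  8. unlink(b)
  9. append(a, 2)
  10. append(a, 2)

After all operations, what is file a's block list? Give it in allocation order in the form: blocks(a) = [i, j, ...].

after create(b) → b:[0]  free=[F...........]
after create(a) → a:[1], b:[0]  free=[FF..........]
after append(b, 1) → a:[1], b:[0, 2]  free=[FFF.........]
after append(a, 2) → a:[1, 3, 4], b:[0, 2]  free=[FFFFF.......]
after truncate(a, 2) → a:[1, 3], b:[0, 2]  free=[FFFF........]
after truncate(a, 1) → a:[1], b:[0, 2]  free=[FFF.........]
after append(a, 3) → a:[1, 3, 4, 5], b:[0, 2]  free=[FFFFFF......]
after unlink(b) → a:[1, 3, 4, 5]  free=[.F.FFF......]
after append(a, 2) → a:[1, 3, 4, 5, 0, 2]  free=[FFFFFF......]
after append(a, 2) → a:[1, 3, 4, 5, 0, 2, 6, 7]  free=[FFFFFFFF....]

blocks(a) = [1, 3, 4, 5, 0, 2, 6, 7]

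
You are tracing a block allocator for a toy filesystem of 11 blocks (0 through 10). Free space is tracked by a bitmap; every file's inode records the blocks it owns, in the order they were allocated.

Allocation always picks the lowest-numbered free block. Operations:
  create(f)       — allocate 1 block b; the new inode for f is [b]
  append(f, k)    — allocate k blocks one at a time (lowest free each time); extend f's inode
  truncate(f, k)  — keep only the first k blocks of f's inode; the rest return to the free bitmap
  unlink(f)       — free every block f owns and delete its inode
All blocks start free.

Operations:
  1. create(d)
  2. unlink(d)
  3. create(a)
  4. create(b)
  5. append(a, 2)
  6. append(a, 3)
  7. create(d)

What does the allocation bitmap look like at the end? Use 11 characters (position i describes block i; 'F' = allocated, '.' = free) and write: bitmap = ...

[1] create(d) — d=0 (map F..........)
[2] unlink(d) —  (map ...........)
[3] create(a) — a=0 (map F..........)
[4] create(b) — a=0 b=1 (map FF.........)
[5] append(a, 2) — a=0,2,3 b=1 (map FFFF.......)
[6] append(a, 3) — a=0,2,3,4,5,6 b=1 (map FFFFFFF....)
[7] create(d) — a=0,2,3,4,5,6 b=1 d=7 (map FFFFFFFF...)

bitmap = FFFFFFFF...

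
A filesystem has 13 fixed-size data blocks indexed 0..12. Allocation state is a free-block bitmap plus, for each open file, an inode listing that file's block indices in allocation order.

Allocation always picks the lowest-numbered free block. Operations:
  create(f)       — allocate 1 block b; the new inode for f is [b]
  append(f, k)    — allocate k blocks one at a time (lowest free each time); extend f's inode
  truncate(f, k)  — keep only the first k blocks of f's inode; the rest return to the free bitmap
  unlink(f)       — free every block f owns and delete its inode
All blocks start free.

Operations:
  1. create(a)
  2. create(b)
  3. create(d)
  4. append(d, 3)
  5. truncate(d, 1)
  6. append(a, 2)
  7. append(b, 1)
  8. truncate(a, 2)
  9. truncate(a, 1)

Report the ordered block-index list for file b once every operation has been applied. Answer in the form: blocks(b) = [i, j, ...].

blocks(b) = [1, 5]

  1. create(a)  ⇒  F............  {a→[0]}
  2. create(b)  ⇒  FF...........  {a→[0]; b→[1]}
  3. create(d)  ⇒  FFF..........  {a→[0]; b→[1]; d→[2]}
  4. append(d, 3)  ⇒  FFFFFF.......  {a→[0]; b→[1]; d→[2, 3, 4, 5]}
  5. truncate(d, 1)  ⇒  FFF..........  {a→[0]; b→[1]; d→[2]}
  6. append(a, 2)  ⇒  FFFFF........  {a→[0, 3, 4]; b→[1]; d→[2]}
  7. append(b, 1)  ⇒  FFFFFF.......  {a→[0, 3, 4]; b→[1, 5]; d→[2]}
  8. truncate(a, 2)  ⇒  FFFF.F.......  {a→[0, 3]; b→[1, 5]; d→[2]}
  9. truncate(a, 1)  ⇒  FFF..F.......  {a→[0]; b→[1, 5]; d→[2]}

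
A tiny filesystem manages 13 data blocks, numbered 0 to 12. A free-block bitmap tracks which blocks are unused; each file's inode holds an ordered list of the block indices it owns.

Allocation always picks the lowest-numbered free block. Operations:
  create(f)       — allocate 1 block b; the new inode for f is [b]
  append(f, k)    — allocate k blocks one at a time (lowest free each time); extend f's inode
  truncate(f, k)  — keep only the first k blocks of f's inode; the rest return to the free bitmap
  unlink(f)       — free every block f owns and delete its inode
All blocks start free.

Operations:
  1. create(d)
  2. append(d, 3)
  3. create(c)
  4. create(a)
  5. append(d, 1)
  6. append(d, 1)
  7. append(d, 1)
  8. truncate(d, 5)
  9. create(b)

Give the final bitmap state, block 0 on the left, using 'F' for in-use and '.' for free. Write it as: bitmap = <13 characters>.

bitmap = FFFFFFFF.....

create(d): bitmap=F............ | d=[0]
append(d, 3): bitmap=FFFF......... | d=[0, 1, 2, 3]
create(c): bitmap=FFFFF........ | c=[4] d=[0, 1, 2, 3]
create(a): bitmap=FFFFFF....... | a=[5] c=[4] d=[0, 1, 2, 3]
append(d, 1): bitmap=FFFFFFF...... | a=[5] c=[4] d=[0, 1, 2, 3, 6]
append(d, 1): bitmap=FFFFFFFF..... | a=[5] c=[4] d=[0, 1, 2, 3, 6, 7]
append(d, 1): bitmap=FFFFFFFFF.... | a=[5] c=[4] d=[0, 1, 2, 3, 6, 7, 8]
truncate(d, 5): bitmap=FFFFFFF...... | a=[5] c=[4] d=[0, 1, 2, 3, 6]
create(b): bitmap=FFFFFFFF..... | a=[5] b=[7] c=[4] d=[0, 1, 2, 3, 6]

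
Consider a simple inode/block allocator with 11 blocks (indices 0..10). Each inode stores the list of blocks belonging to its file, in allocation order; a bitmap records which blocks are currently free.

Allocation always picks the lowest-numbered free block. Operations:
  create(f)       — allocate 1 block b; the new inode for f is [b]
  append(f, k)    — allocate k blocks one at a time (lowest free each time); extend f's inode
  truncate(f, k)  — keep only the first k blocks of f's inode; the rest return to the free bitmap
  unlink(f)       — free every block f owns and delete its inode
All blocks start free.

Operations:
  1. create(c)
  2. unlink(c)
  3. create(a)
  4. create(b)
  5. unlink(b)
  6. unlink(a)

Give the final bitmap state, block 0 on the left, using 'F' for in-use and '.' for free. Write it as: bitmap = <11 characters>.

create(c): bitmap=F.......... | c=[0]
unlink(c): bitmap=........... | 
create(a): bitmap=F.......... | a=[0]
create(b): bitmap=FF......... | a=[0] b=[1]
unlink(b): bitmap=F.......... | a=[0]
unlink(a): bitmap=........... | 

bitmap = ...........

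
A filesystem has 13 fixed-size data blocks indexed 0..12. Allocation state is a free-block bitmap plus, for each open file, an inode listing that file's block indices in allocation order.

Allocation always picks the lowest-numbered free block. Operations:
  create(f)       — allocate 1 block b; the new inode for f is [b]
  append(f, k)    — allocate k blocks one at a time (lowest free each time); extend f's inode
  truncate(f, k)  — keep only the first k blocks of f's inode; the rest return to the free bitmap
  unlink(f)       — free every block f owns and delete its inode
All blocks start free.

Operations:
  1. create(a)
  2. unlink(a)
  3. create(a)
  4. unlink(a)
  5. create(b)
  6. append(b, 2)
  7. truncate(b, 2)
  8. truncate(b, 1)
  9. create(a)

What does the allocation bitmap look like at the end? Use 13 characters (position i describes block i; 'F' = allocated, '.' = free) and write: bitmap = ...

bitmap = FF...........

after create(a) → a:[0]  free=[F............]
after unlink(a) →   free=[.............]
after create(a) → a:[0]  free=[F............]
after unlink(a) →   free=[.............]
after create(b) → b:[0]  free=[F............]
after append(b, 2) → b:[0, 1, 2]  free=[FFF..........]
after truncate(b, 2) → b:[0, 1]  free=[FF...........]
after truncate(b, 1) → b:[0]  free=[F............]
after create(a) → a:[1], b:[0]  free=[FF...........]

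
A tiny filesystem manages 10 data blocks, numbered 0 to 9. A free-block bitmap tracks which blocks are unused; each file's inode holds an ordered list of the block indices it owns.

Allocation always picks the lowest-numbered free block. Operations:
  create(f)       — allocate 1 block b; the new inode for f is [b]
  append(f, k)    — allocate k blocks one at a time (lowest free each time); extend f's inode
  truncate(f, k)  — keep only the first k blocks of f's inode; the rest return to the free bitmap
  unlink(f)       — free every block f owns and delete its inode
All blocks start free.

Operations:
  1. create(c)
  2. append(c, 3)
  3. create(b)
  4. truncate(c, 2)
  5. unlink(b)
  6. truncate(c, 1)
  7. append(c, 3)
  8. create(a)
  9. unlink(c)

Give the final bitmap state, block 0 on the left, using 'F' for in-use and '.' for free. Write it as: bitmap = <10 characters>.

create(c): bitmap=F......... | c=[0]
append(c, 3): bitmap=FFFF...... | c=[0, 1, 2, 3]
create(b): bitmap=FFFFF..... | b=[4] c=[0, 1, 2, 3]
truncate(c, 2): bitmap=FF..F..... | b=[4] c=[0, 1]
unlink(b): bitmap=FF........ | c=[0, 1]
truncate(c, 1): bitmap=F......... | c=[0]
append(c, 3): bitmap=FFFF...... | c=[0, 1, 2, 3]
create(a): bitmap=FFFFF..... | a=[4] c=[0, 1, 2, 3]
unlink(c): bitmap=....F..... | a=[4]

bitmap = ....F.....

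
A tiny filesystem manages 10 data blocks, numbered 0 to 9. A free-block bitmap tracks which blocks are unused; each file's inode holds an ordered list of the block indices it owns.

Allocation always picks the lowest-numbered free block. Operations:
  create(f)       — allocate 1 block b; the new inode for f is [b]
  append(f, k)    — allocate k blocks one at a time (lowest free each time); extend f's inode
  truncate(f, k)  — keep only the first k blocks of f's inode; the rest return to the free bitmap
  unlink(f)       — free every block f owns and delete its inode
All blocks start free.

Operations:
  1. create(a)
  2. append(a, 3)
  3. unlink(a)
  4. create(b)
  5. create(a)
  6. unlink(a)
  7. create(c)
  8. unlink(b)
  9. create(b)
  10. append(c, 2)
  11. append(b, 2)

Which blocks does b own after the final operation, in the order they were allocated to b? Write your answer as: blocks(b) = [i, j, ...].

blocks(b) = [0, 4, 5]

  1. create(a)  ⇒  F.........  {a→[0]}
  2. append(a, 3)  ⇒  FFFF......  {a→[0, 1, 2, 3]}
  3. unlink(a)  ⇒  ..........  {}
  4. create(b)  ⇒  F.........  {b→[0]}
  5. create(a)  ⇒  FF........  {a→[1]; b→[0]}
  6. unlink(a)  ⇒  F.........  {b→[0]}
  7. create(c)  ⇒  FF........  {b→[0]; c→[1]}
  8. unlink(b)  ⇒  .F........  {c→[1]}
  9. create(b)  ⇒  FF........  {b→[0]; c→[1]}
  10. append(c, 2)  ⇒  FFFF......  {b→[0]; c→[1, 2, 3]}
  11. append(b, 2)  ⇒  FFFFFF....  {b→[0, 4, 5]; c→[1, 2, 3]}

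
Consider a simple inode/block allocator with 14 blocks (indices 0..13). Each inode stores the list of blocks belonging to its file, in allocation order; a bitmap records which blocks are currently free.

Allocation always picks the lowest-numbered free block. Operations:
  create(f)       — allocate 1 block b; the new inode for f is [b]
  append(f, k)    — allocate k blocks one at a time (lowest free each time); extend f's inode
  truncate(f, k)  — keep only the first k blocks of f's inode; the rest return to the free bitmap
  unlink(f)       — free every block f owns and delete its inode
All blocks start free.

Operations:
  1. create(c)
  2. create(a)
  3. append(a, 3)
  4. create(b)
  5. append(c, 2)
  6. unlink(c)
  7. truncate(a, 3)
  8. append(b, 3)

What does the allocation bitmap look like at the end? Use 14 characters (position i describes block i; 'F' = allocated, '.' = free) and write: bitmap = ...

bitmap = FFFFFFF.......

after create(c) → c:[0]  free=[F.............]
after create(a) → a:[1], c:[0]  free=[FF............]
after append(a, 3) → a:[1, 2, 3, 4], c:[0]  free=[FFFFF.........]
after create(b) → a:[1, 2, 3, 4], b:[5], c:[0]  free=[FFFFFF........]
after append(c, 2) → a:[1, 2, 3, 4], b:[5], c:[0, 6, 7]  free=[FFFFFFFF......]
after unlink(c) → a:[1, 2, 3, 4], b:[5]  free=[.FFFFF........]
after truncate(a, 3) → a:[1, 2, 3], b:[5]  free=[.FFF.F........]
after append(b, 3) → a:[1, 2, 3], b:[5, 0, 4, 6]  free=[FFFFFFF.......]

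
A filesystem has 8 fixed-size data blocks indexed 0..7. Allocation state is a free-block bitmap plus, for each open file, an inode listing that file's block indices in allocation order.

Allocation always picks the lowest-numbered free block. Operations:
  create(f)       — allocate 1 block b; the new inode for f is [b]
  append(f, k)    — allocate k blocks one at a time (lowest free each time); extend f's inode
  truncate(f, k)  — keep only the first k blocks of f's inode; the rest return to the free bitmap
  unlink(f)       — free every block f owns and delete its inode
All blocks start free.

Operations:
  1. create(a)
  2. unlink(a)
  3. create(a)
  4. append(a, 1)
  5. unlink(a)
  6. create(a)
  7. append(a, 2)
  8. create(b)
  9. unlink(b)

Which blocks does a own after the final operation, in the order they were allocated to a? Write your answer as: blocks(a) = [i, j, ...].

create(a): bitmap=F....... | a=[0]
unlink(a): bitmap=........ | 
create(a): bitmap=F....... | a=[0]
append(a, 1): bitmap=FF...... | a=[0, 1]
unlink(a): bitmap=........ | 
create(a): bitmap=F....... | a=[0]
append(a, 2): bitmap=FFF..... | a=[0, 1, 2]
create(b): bitmap=FFFF.... | a=[0, 1, 2] b=[3]
unlink(b): bitmap=FFF..... | a=[0, 1, 2]

blocks(a) = [0, 1, 2]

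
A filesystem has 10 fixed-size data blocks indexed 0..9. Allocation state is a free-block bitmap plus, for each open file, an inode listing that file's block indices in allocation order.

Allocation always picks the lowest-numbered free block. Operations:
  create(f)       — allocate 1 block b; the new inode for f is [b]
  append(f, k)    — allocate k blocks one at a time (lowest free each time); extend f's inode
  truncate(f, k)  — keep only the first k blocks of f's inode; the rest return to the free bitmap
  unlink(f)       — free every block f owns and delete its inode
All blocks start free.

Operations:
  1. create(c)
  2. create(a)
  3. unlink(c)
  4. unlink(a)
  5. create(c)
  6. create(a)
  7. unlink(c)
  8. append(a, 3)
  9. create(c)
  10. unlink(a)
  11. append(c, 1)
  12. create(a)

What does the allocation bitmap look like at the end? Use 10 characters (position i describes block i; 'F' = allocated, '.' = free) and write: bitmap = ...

  1. create(c)  ⇒  F.........  {c→[0]}
  2. create(a)  ⇒  FF........  {a→[1]; c→[0]}
  3. unlink(c)  ⇒  .F........  {a→[1]}
  4. unlink(a)  ⇒  ..........  {}
  5. create(c)  ⇒  F.........  {c→[0]}
  6. create(a)  ⇒  FF........  {a→[1]; c→[0]}
  7. unlink(c)  ⇒  .F........  {a→[1]}
  8. append(a, 3)  ⇒  FFFF......  {a→[1, 0, 2, 3]}
  9. create(c)  ⇒  FFFFF.....  {a→[1, 0, 2, 3]; c→[4]}
  10. unlink(a)  ⇒  ....F.....  {c→[4]}
  11. append(c, 1)  ⇒  F...F.....  {c→[4, 0]}
  12. create(a)  ⇒  FF..F.....  {a→[1]; c→[4, 0]}

bitmap = FF..F.....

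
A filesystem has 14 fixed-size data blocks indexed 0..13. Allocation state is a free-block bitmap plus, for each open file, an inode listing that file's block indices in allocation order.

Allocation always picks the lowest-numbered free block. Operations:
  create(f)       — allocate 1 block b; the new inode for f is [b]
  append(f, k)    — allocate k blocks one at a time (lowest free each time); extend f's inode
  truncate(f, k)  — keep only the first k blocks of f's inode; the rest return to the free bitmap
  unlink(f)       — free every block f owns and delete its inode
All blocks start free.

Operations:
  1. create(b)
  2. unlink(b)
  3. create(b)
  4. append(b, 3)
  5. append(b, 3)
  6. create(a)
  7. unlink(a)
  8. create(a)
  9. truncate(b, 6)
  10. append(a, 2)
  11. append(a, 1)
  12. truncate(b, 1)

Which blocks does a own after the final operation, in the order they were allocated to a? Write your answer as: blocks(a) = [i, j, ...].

blocks(a) = [7, 6, 8, 9]

create(b): bitmap=F............. | b=[0]
unlink(b): bitmap=.............. | 
create(b): bitmap=F............. | b=[0]
append(b, 3): bitmap=FFFF.......... | b=[0, 1, 2, 3]
append(b, 3): bitmap=FFFFFFF....... | b=[0, 1, 2, 3, 4, 5, 6]
create(a): bitmap=FFFFFFFF...... | a=[7] b=[0, 1, 2, 3, 4, 5, 6]
unlink(a): bitmap=FFFFFFF....... | b=[0, 1, 2, 3, 4, 5, 6]
create(a): bitmap=FFFFFFFF...... | a=[7] b=[0, 1, 2, 3, 4, 5, 6]
truncate(b, 6): bitmap=FFFFFF.F...... | a=[7] b=[0, 1, 2, 3, 4, 5]
append(a, 2): bitmap=FFFFFFFFF..... | a=[7, 6, 8] b=[0, 1, 2, 3, 4, 5]
append(a, 1): bitmap=FFFFFFFFFF.... | a=[7, 6, 8, 9] b=[0, 1, 2, 3, 4, 5]
truncate(b, 1): bitmap=F.....FFFF.... | a=[7, 6, 8, 9] b=[0]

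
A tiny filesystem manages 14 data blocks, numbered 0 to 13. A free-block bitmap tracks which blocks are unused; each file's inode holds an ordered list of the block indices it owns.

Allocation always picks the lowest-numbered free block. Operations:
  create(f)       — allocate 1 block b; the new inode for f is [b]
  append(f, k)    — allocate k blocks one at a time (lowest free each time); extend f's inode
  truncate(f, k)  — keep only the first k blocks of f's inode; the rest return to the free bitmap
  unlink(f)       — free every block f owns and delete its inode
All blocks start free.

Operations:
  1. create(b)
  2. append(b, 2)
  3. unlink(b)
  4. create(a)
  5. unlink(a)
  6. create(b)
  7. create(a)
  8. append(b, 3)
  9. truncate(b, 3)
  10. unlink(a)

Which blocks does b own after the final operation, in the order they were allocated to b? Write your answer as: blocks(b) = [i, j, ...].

after create(b) → b:[0]  free=[F.............]
after append(b, 2) → b:[0, 1, 2]  free=[FFF...........]
after unlink(b) →   free=[..............]
after create(a) → a:[0]  free=[F.............]
after unlink(a) →   free=[..............]
after create(b) → b:[0]  free=[F.............]
after create(a) → a:[1], b:[0]  free=[FF............]
after append(b, 3) → a:[1], b:[0, 2, 3, 4]  free=[FFFFF.........]
after truncate(b, 3) → a:[1], b:[0, 2, 3]  free=[FFFF..........]
after unlink(a) → b:[0, 2, 3]  free=[F.FF..........]

blocks(b) = [0, 2, 3]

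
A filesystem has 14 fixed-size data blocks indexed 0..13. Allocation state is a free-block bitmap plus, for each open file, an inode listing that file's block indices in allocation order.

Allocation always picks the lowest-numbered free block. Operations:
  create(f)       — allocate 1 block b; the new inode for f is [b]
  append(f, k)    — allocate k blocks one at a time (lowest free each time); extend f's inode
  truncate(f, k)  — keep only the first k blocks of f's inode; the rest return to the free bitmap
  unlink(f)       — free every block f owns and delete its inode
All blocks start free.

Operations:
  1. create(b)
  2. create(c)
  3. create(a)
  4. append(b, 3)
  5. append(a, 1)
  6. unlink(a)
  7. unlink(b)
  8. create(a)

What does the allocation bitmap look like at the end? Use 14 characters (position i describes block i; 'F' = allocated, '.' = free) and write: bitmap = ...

create(b): bitmap=F............. | b=[0]
create(c): bitmap=FF............ | b=[0] c=[1]
create(a): bitmap=FFF........... | a=[2] b=[0] c=[1]
append(b, 3): bitmap=FFFFFF........ | a=[2] b=[0, 3, 4, 5] c=[1]
append(a, 1): bitmap=FFFFFFF....... | a=[2, 6] b=[0, 3, 4, 5] c=[1]
unlink(a): bitmap=FF.FFF........ | b=[0, 3, 4, 5] c=[1]
unlink(b): bitmap=.F............ | c=[1]
create(a): bitmap=FF............ | a=[0] c=[1]

bitmap = FF............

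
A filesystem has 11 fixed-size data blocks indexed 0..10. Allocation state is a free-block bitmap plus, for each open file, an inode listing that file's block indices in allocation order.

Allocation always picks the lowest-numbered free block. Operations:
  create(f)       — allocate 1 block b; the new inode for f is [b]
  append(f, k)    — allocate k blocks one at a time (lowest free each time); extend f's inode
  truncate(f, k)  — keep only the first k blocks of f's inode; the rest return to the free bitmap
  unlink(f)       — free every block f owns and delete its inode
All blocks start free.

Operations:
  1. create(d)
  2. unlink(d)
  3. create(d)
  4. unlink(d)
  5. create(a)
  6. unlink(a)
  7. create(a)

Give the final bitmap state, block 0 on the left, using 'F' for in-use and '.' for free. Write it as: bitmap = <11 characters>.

bitmap = F..........

  1. create(d)  ⇒  F..........  {d→[0]}
  2. unlink(d)  ⇒  ...........  {}
  3. create(d)  ⇒  F..........  {d→[0]}
  4. unlink(d)  ⇒  ...........  {}
  5. create(a)  ⇒  F..........  {a→[0]}
  6. unlink(a)  ⇒  ...........  {}
  7. create(a)  ⇒  F..........  {a→[0]}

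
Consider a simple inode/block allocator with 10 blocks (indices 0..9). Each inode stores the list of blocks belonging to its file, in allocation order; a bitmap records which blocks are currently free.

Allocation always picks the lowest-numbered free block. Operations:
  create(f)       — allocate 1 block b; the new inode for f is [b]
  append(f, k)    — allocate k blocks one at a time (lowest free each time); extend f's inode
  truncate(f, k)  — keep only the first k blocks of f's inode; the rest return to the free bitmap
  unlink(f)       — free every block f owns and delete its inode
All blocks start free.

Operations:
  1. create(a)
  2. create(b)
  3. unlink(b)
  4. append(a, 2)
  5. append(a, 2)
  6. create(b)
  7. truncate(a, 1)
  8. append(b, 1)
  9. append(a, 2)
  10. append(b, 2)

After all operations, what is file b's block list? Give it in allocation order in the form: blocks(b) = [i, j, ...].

blocks(b) = [5, 1, 4, 6]

  1. create(a)  ⇒  F.........  {a→[0]}
  2. create(b)  ⇒  FF........  {a→[0]; b→[1]}
  3. unlink(b)  ⇒  F.........  {a→[0]}
  4. append(a, 2)  ⇒  FFF.......  {a→[0, 1, 2]}
  5. append(a, 2)  ⇒  FFFFF.....  {a→[0, 1, 2, 3, 4]}
  6. create(b)  ⇒  FFFFFF....  {a→[0, 1, 2, 3, 4]; b→[5]}
  7. truncate(a, 1)  ⇒  F....F....  {a→[0]; b→[5]}
  8. append(b, 1)  ⇒  FF...F....  {a→[0]; b→[5, 1]}
  9. append(a, 2)  ⇒  FFFF.F....  {a→[0, 2, 3]; b→[5, 1]}
  10. append(b, 2)  ⇒  FFFFFFF...  {a→[0, 2, 3]; b→[5, 1, 4, 6]}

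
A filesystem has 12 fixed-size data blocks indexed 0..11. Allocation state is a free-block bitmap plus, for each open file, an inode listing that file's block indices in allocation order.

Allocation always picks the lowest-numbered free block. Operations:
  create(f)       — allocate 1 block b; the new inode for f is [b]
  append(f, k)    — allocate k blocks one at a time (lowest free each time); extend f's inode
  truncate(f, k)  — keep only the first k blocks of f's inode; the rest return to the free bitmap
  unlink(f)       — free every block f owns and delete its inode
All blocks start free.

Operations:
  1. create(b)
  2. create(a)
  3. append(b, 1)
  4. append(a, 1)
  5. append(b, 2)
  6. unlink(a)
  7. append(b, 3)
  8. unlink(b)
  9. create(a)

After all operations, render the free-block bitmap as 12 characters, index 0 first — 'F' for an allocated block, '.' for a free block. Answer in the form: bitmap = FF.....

bitmap = F...........

[1] create(b) — b=0 (map F...........)
[2] create(a) — a=1 b=0 (map FF..........)
[3] append(b, 1) — a=1 b=0,2 (map FFF.........)
[4] append(a, 1) — a=1,3 b=0,2 (map FFFF........)
[5] append(b, 2) — a=1,3 b=0,2,4,5 (map FFFFFF......)
[6] unlink(a) — b=0,2,4,5 (map F.F.FF......)
[7] append(b, 3) — b=0,2,4,5,1,3,6 (map FFFFFFF.....)
[8] unlink(b) —  (map ............)
[9] create(a) — a=0 (map F...........)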